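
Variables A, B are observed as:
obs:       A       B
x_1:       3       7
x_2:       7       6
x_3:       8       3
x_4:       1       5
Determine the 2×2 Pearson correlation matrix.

Step 1 — column means:
  mean(A) = (3 + 7 + 8 + 1) / 4 = 19/4 = 4.75
  mean(B) = (7 + 6 + 3 + 5) / 4 = 21/4 = 5.25

Step 2 — sample variances and covariances s[i,j] = (1/(n-1)) · Σ_k (x_{k,i} - mean_i) · (x_{k,j} - mean_j), with n-1 = 3:
  s[A,A] = ((-1.75)·(-1.75) + (2.25)·(2.25) + (3.25)·(3.25) + (-3.75)·(-3.75)) / 3 = 32.75/3 = 10.9167
  s[A,B] = ((-1.75)·(1.75) + (2.25)·(0.75) + (3.25)·(-2.25) + (-3.75)·(-0.25)) / 3 = -7.75/3 = -2.5833
  s[B,B] = ((1.75)·(1.75) + (0.75)·(0.75) + (-2.25)·(-2.25) + (-0.25)·(-0.25)) / 3 = 8.75/3 = 2.9167
  Sample standard deviations s_i = √(s[i,i]):
  s(A) = √(10.9167) = 3.304
  s(B) = √(2.9167) = 1.7078

Step 3 — r_{ij} = s_{ij} / (s_i · s_j):
  r[A,A] = 1 (diagonal).
  r[A,B] = -2.5833 / (3.304 · 1.7078) = -2.5833 / 5.6427 = -0.4578
  r[B,B] = 1 (diagonal).

R is symmetric with unit diagonal. Assembling:

R = [[1, -0.4578],
 [-0.4578, 1]]


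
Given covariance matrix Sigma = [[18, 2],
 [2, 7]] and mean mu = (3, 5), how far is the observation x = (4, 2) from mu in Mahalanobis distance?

Step 1 — centre the observation: (x - mu) = (1, -3).

Step 2 — invert Sigma. det(Sigma) = 18·7 - (2)² = 122.
  Sigma^{-1} = (1/det) · [[d, -b], [-b, a]] = [[0.0574, -0.0164],
 [-0.0164, 0.1475]].

Step 3 — form the quadratic (x - mu)^T · Sigma^{-1} · (x - mu):
  Sigma^{-1} · (x - mu) = (0.1066, -0.459).
  (x - mu)^T · [Sigma^{-1} · (x - mu)] = (1)·(0.1066) + (-3)·(-0.459) = 1.4836.

Step 4 — take square root: d = √(1.4836) ≈ 1.218.

d(x, mu) = √(1.4836) ≈ 1.218


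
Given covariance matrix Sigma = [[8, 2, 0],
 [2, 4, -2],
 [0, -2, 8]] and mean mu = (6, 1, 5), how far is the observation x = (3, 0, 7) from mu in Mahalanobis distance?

Step 1 — centre the observation: (x - mu) = (-3, -1, 2).

Step 2 — invert Sigma (cofactor / det for 3×3, or solve directly):
  Sigma^{-1} = [[0.1458, -0.0833, -0.0208],
 [-0.0833, 0.3333, 0.0833],
 [-0.0208, 0.0833, 0.1458]].

Step 3 — form the quadratic (x - mu)^T · Sigma^{-1} · (x - mu):
  Sigma^{-1} · (x - mu) = (-0.3958, 0.0833, 0.2708).
  (x - mu)^T · [Sigma^{-1} · (x - mu)] = (-3)·(-0.3958) + (-1)·(0.0833) + (2)·(0.2708) = 1.6458.

Step 4 — take square root: d = √(1.6458) ≈ 1.2829.

d(x, mu) = √(1.6458) ≈ 1.2829


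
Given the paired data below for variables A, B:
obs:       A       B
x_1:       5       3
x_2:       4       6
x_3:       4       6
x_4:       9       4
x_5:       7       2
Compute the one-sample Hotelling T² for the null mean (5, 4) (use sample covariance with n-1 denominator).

Step 1 — sample mean vector:
  mean(A) = (5 + 4 + 4 + 9 + 7) / 5 = 29/5 = 5.8
  mean(B) = (3 + 6 + 6 + 4 + 2) / 5 = 21/5 = 4.2
  x̄ = (5.8, 4.2),  deviation x̄ - mu_0 = (5.8, 4.2) - (5, 4) = (0.8, 0.2).

Step 2 — sample covariance matrix, S[i,j] = (1/(n-1)) · Σ_k (x_{k,i} - mean_i) · (x_{k,j} - mean_j), divisor n-1 = 4:
  S[A,A] = ((-0.8)·(-0.8) + (-1.8)·(-1.8) + (-1.8)·(-1.8) + (3.2)·(3.2) + (1.2)·(1.2)) / 4 = 18.8/4 = 4.7
  S[A,B] = ((-0.8)·(-1.2) + (-1.8)·(1.8) + (-1.8)·(1.8) + (3.2)·(-0.2) + (1.2)·(-2.2)) / 4 = -8.8/4 = -2.2
  S[B,B] = ((-1.2)·(-1.2) + (1.8)·(1.8) + (1.8)·(1.8) + (-0.2)·(-0.2) + (-2.2)·(-2.2)) / 4 = 12.8/4 = 3.2
  S = [[4.7, -2.2],
 [-2.2, 3.2]].

Step 3 — invert S. det(S) = 4.7·3.2 - (-2.2)² = 10.2.
  S^{-1} = (1/det) · [[d, -b], [-b, a]] = [[0.3137, 0.2157],
 [0.2157, 0.4608]].

Step 4 — quadratic form (x̄ - mu_0)^T · S^{-1} · (x̄ - mu_0):
  S^{-1} · (x̄ - mu_0) = (0.2941, 0.2647),
  (x̄ - mu_0)^T · [...] = (0.8)·(0.2941) + (0.2)·(0.2647) = 0.2882.

Step 5 — scale by n: T² = 5 · 0.2882 = 1.4412.

T² ≈ 1.4412


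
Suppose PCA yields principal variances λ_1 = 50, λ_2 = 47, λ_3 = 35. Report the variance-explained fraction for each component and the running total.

Step 1 — total variance = trace(Sigma) = Σ λ_i = 50 + 47 + 35 = 132.

Step 2 — fraction explained by component i = λ_i / Σ λ:
  PC1: 50/132 = 0.3788
  PC2: 47/132 = 0.3561
  PC3: 35/132 = 0.2652

Step 3 — cumulative fraction after k components = (λ_1 + ... + λ_k) / Σ λ:
  k = 1: 50/132 = 0.3788
  k = 2: (50 + 47)/132 = 97/132 = 0.7348
  k = 3: (50 + 47 + 35)/132 = 132/132 = 1

Summary (fraction, with percent):

explained: PC1 0.3788 (37.88%), PC2 0.3561 (35.61%), PC3 0.2652 (26.52%);  cumulative: 0.3788, 0.7348, 1


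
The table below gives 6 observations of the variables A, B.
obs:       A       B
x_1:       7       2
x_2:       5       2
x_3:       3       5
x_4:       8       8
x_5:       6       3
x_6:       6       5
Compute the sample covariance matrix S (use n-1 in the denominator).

Step 1 — column means:
  mean(A) = (7 + 5 + 3 + 8 + 6 + 6) / 6 = 35/6 = 5.8333
  mean(B) = (2 + 2 + 5 + 8 + 3 + 5) / 6 = 25/6 = 4.1667

Step 2 — sample covariance S[i,j] = (1/(n-1)) · Σ_k (x_{k,i} - mean_i) · (x_{k,j} - mean_j), with n-1 = 5.
  S[A,A] = ((1.1667)·(1.1667) + (-0.8333)·(-0.8333) + (-2.8333)·(-2.8333) + (2.1667)·(2.1667) + (0.1667)·(0.1667) + (0.1667)·(0.1667)) / 5 = 14.8333/5 = 2.9667
  S[A,B] = ((1.1667)·(-2.1667) + (-0.8333)·(-2.1667) + (-2.8333)·(0.8333) + (2.1667)·(3.8333) + (0.1667)·(-1.1667) + (0.1667)·(0.8333)) / 5 = 5.1667/5 = 1.0333
  S[B,B] = ((-2.1667)·(-2.1667) + (-2.1667)·(-2.1667) + (0.8333)·(0.8333) + (3.8333)·(3.8333) + (-1.1667)·(-1.1667) + (0.8333)·(0.8333)) / 5 = 26.8333/5 = 5.3667

S is symmetric (S[j,i] = S[i,j]). Assembling:

S = [[2.9667, 1.0333],
 [1.0333, 5.3667]]


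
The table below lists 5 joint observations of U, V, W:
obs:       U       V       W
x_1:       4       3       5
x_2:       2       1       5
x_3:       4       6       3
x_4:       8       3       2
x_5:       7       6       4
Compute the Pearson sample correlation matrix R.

Step 1 — column means:
  mean(U) = (4 + 2 + 4 + 8 + 7) / 5 = 25/5 = 5
  mean(V) = (3 + 1 + 6 + 3 + 6) / 5 = 19/5 = 3.8
  mean(W) = (5 + 5 + 3 + 2 + 4) / 5 = 19/5 = 3.8

Step 2 — sample variances and covariances s[i,j] = (1/(n-1)) · Σ_k (x_{k,i} - mean_i) · (x_{k,j} - mean_j), with n-1 = 4:
  s[U,U] = ((-1)·(-1) + (-3)·(-3) + (-1)·(-1) + (3)·(3) + (2)·(2)) / 4 = 24/4 = 6
  s[U,V] = ((-1)·(-0.8) + (-3)·(-2.8) + (-1)·(2.2) + (3)·(-0.8) + (2)·(2.2)) / 4 = 9/4 = 2.25
  s[U,W] = ((-1)·(1.2) + (-3)·(1.2) + (-1)·(-0.8) + (3)·(-1.8) + (2)·(0.2)) / 4 = -9/4 = -2.25
  s[V,V] = ((-0.8)·(-0.8) + (-2.8)·(-2.8) + (2.2)·(2.2) + (-0.8)·(-0.8) + (2.2)·(2.2)) / 4 = 18.8/4 = 4.7
  s[V,W] = ((-0.8)·(1.2) + (-2.8)·(1.2) + (2.2)·(-0.8) + (-0.8)·(-1.8) + (2.2)·(0.2)) / 4 = -4.2/4 = -1.05
  s[W,W] = ((1.2)·(1.2) + (1.2)·(1.2) + (-0.8)·(-0.8) + (-1.8)·(-1.8) + (0.2)·(0.2)) / 4 = 6.8/4 = 1.7
  Sample standard deviations s_i = √(s[i,i]):
  s(U) = √(6) = 2.4495
  s(V) = √(4.7) = 2.1679
  s(W) = √(1.7) = 1.3038

Step 3 — r_{ij} = s_{ij} / (s_i · s_j):
  r[U,U] = 1 (diagonal).
  r[U,V] = 2.25 / (2.4495 · 2.1679) = 2.25 / 5.3104 = 0.4237
  r[U,W] = -2.25 / (2.4495 · 1.3038) = -2.25 / 3.1937 = -0.7045
  r[V,V] = 1 (diagonal).
  r[V,W] = -1.05 / (2.1679 · 1.3038) = -1.05 / 2.8267 = -0.3715
  r[W,W] = 1 (diagonal).

R is symmetric with unit diagonal. Assembling:

R = [[1, 0.4237, -0.7045],
 [0.4237, 1, -0.3715],
 [-0.7045, -0.3715, 1]]


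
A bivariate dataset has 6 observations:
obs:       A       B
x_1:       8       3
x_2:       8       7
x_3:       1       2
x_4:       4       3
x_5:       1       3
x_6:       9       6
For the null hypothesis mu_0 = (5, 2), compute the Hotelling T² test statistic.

Step 1 — sample mean vector:
  mean(A) = (8 + 8 + 1 + 4 + 1 + 9) / 6 = 31/6 = 5.1667
  mean(B) = (3 + 7 + 2 + 3 + 3 + 6) / 6 = 24/6 = 4
  x̄ = (5.1667, 4),  deviation x̄ - mu_0 = (5.1667, 4) - (5, 2) = (0.1667, 2).

Step 2 — sample covariance matrix, S[i,j] = (1/(n-1)) · Σ_k (x_{k,i} - mean_i) · (x_{k,j} - mean_j), divisor n-1 = 5:
  S[A,A] = ((2.8333)·(2.8333) + (2.8333)·(2.8333) + (-4.1667)·(-4.1667) + (-1.1667)·(-1.1667) + (-4.1667)·(-4.1667) + (3.8333)·(3.8333)) / 5 = 66.8333/5 = 13.3667
  S[A,B] = ((2.8333)·(-1) + (2.8333)·(3) + (-4.1667)·(-2) + (-1.1667)·(-1) + (-4.1667)·(-1) + (3.8333)·(2)) / 5 = 27/5 = 5.4
  S[B,B] = ((-1)·(-1) + (3)·(3) + (-2)·(-2) + (-1)·(-1) + (-1)·(-1) + (2)·(2)) / 5 = 20/5 = 4
  S = [[13.3667, 5.4],
 [5.4, 4]].

Step 3 — invert S. det(S) = 13.3667·4 - (5.4)² = 24.3067.
  S^{-1} = (1/det) · [[d, -b], [-b, a]] = [[0.1646, -0.2222],
 [-0.2222, 0.5499]].

Step 4 — quadratic form (x̄ - mu_0)^T · S^{-1} · (x̄ - mu_0):
  S^{-1} · (x̄ - mu_0) = (-0.4169, 1.0628),
  (x̄ - mu_0)^T · [...] = (0.1667)·(-0.4169) + (2)·(1.0628) = 2.0561.

Step 5 — scale by n: T² = 6 · 2.0561 = 12.3368.

T² ≈ 12.3368


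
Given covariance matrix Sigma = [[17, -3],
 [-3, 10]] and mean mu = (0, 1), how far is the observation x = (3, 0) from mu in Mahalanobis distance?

Step 1 — centre the observation: (x - mu) = (3, -1).

Step 2 — invert Sigma. det(Sigma) = 17·10 - (-3)² = 161.
  Sigma^{-1} = (1/det) · [[d, -b], [-b, a]] = [[0.0621, 0.0186],
 [0.0186, 0.1056]].

Step 3 — form the quadratic (x - mu)^T · Sigma^{-1} · (x - mu):
  Sigma^{-1} · (x - mu) = (0.1677, -0.0497).
  (x - mu)^T · [Sigma^{-1} · (x - mu)] = (3)·(0.1677) + (-1)·(-0.0497) = 0.5528.

Step 4 — take square root: d = √(0.5528) ≈ 0.7435.

d(x, mu) = √(0.5528) ≈ 0.7435


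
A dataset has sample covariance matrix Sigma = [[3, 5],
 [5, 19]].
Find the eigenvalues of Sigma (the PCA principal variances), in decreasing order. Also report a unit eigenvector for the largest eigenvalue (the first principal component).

Step 1 — characteristic polynomial of 2×2 Sigma:
  det(Sigma - λI) = λ² - trace · λ + det = 0.
  trace = 3 + 19 = 22, det = 3·19 - (5)² = 32.
Step 2 — discriminant:
  Δ = trace² - 4·det = 484 - 128 = 356.
Step 3 — eigenvalues:
  λ = (trace ± √Δ)/2 = (22 ± 18.868)/2,
  λ_1 = 20.434,  λ_2 = 1.566.

Step 4 — unit eigenvector for λ_1: solve (Sigma - λ_1 I)v = 0. First row:
  (3 - 20.434)·v_x + (5)·v_y = 0, i.e. (-17.434)·v_x + (5)·v_y = 0,
  so v ∝ (b, λ_1 - a) = (5, 17.434) = u.
  ||u|| = √((5)² + (17.434)²) = √(328.9437) ≈ 18.1368,
  v_1 = u/||u|| ≈ (0.2757, 0.9612) (||v_1|| = 1).

λ_1 = 20.434,  λ_2 = 1.566;  v_1 ≈ (0.2757, 0.9612)


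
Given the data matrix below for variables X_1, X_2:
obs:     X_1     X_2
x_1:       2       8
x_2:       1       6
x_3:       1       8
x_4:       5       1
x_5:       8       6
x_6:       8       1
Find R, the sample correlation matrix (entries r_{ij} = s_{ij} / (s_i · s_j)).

Step 1 — column means:
  mean(X_1) = (2 + 1 + 1 + 5 + 8 + 8) / 6 = 25/6 = 4.1667
  mean(X_2) = (8 + 6 + 8 + 1 + 6 + 1) / 6 = 30/6 = 5

Step 2 — sample variances and covariances s[i,j] = (1/(n-1)) · Σ_k (x_{k,i} - mean_i) · (x_{k,j} - mean_j), with n-1 = 5:
  s[X_1,X_1] = ((-2.1667)·(-2.1667) + (-3.1667)·(-3.1667) + (-3.1667)·(-3.1667) + (0.8333)·(0.8333) + (3.8333)·(3.8333) + (3.8333)·(3.8333)) / 5 = 54.8333/5 = 10.9667
  s[X_1,X_2] = ((-2.1667)·(3) + (-3.1667)·(1) + (-3.1667)·(3) + (0.8333)·(-4) + (3.8333)·(1) + (3.8333)·(-4)) / 5 = -34/5 = -6.8
  s[X_2,X_2] = ((3)·(3) + (1)·(1) + (3)·(3) + (-4)·(-4) + (1)·(1) + (-4)·(-4)) / 5 = 52/5 = 10.4
  Sample standard deviations s_i = √(s[i,i]):
  s(X_1) = √(10.9667) = 3.3116
  s(X_2) = √(10.4) = 3.2249

Step 3 — r_{ij} = s_{ij} / (s_i · s_j):
  r[X_1,X_1] = 1 (diagonal).
  r[X_1,X_2] = -6.8 / (3.3116 · 3.2249) = -6.8 / 10.6796 = -0.6367
  r[X_2,X_2] = 1 (diagonal).

R is symmetric with unit diagonal. Assembling:

R = [[1, -0.6367],
 [-0.6367, 1]]


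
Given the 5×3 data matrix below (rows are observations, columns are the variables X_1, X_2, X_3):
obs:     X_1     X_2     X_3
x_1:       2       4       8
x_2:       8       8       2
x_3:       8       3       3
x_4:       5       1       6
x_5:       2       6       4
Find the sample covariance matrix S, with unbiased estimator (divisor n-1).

Step 1 — column means:
  mean(X_1) = (2 + 8 + 8 + 5 + 2) / 5 = 25/5 = 5
  mean(X_2) = (4 + 8 + 3 + 1 + 6) / 5 = 22/5 = 4.4
  mean(X_3) = (8 + 2 + 3 + 6 + 4) / 5 = 23/5 = 4.6

Step 2 — sample covariance S[i,j] = (1/(n-1)) · Σ_k (x_{k,i} - mean_i) · (x_{k,j} - mean_j), with n-1 = 4.
  S[X_1,X_1] = ((-3)·(-3) + (3)·(3) + (3)·(3) + (0)·(0) + (-3)·(-3)) / 4 = 36/4 = 9
  S[X_1,X_2] = ((-3)·(-0.4) + (3)·(3.6) + (3)·(-1.4) + (0)·(-3.4) + (-3)·(1.6)) / 4 = 3/4 = 0.75
  S[X_1,X_3] = ((-3)·(3.4) + (3)·(-2.6) + (3)·(-1.6) + (0)·(1.4) + (-3)·(-0.6)) / 4 = -21/4 = -5.25
  S[X_2,X_2] = ((-0.4)·(-0.4) + (3.6)·(3.6) + (-1.4)·(-1.4) + (-3.4)·(-3.4) + (1.6)·(1.6)) / 4 = 29.2/4 = 7.3
  S[X_2,X_3] = ((-0.4)·(3.4) + (3.6)·(-2.6) + (-1.4)·(-1.6) + (-3.4)·(1.4) + (1.6)·(-0.6)) / 4 = -14.2/4 = -3.55
  S[X_3,X_3] = ((3.4)·(3.4) + (-2.6)·(-2.6) + (-1.6)·(-1.6) + (1.4)·(1.4) + (-0.6)·(-0.6)) / 4 = 23.2/4 = 5.8

S is symmetric (S[j,i] = S[i,j]). Assembling:

S = [[9, 0.75, -5.25],
 [0.75, 7.3, -3.55],
 [-5.25, -3.55, 5.8]]


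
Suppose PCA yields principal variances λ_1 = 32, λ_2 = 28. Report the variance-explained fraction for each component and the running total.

Step 1 — total variance = trace(Sigma) = Σ λ_i = 32 + 28 = 60.

Step 2 — fraction explained by component i = λ_i / Σ λ:
  PC1: 32/60 = 0.5333
  PC2: 28/60 = 0.4667

Step 3 — cumulative fraction after k components = (λ_1 + ... + λ_k) / Σ λ:
  k = 1: 32/60 = 0.5333
  k = 2: (32 + 28)/60 = 60/60 = 1

Summary (fraction, with percent):

explained: PC1 0.5333 (53.33%), PC2 0.4667 (46.67%);  cumulative: 0.5333, 1


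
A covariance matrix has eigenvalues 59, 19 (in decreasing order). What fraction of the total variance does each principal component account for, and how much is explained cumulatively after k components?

Step 1 — total variance = trace(Sigma) = Σ λ_i = 59 + 19 = 78.

Step 2 — fraction explained by component i = λ_i / Σ λ:
  PC1: 59/78 = 0.7564
  PC2: 19/78 = 0.2436

Step 3 — cumulative fraction after k components = (λ_1 + ... + λ_k) / Σ λ:
  k = 1: 59/78 = 0.7564
  k = 2: (59 + 19)/78 = 78/78 = 1

Summary (fraction, with percent):

explained: PC1 0.7564 (75.64%), PC2 0.2436 (24.36%);  cumulative: 0.7564, 1


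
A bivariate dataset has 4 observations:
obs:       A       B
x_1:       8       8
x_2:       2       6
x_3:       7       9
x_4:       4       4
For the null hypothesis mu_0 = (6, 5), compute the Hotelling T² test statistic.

Step 1 — sample mean vector:
  mean(A) = (8 + 2 + 7 + 4) / 4 = 21/4 = 5.25
  mean(B) = (8 + 6 + 9 + 4) / 4 = 27/4 = 6.75
  x̄ = (5.25, 6.75),  deviation x̄ - mu_0 = (5.25, 6.75) - (6, 5) = (-0.75, 1.75).

Step 2 — sample covariance matrix, S[i,j] = (1/(n-1)) · Σ_k (x_{k,i} - mean_i) · (x_{k,j} - mean_j), divisor n-1 = 3:
  S[A,A] = ((2.75)·(2.75) + (-3.25)·(-3.25) + (1.75)·(1.75) + (-1.25)·(-1.25)) / 3 = 22.75/3 = 7.5833
  S[A,B] = ((2.75)·(1.25) + (-3.25)·(-0.75) + (1.75)·(2.25) + (-1.25)·(-2.75)) / 3 = 13.25/3 = 4.4167
  S[B,B] = ((1.25)·(1.25) + (-0.75)·(-0.75) + (2.25)·(2.25) + (-2.75)·(-2.75)) / 3 = 14.75/3 = 4.9167
  S = [[7.5833, 4.4167],
 [4.4167, 4.9167]].

Step 3 — invert S. det(S) = 7.5833·4.9167 - (4.4167)² = 17.7778.
  S^{-1} = (1/det) · [[d, -b], [-b, a]] = [[0.2766, -0.2484],
 [-0.2484, 0.4266]].

Step 4 — quadratic form (x̄ - mu_0)^T · S^{-1} · (x̄ - mu_0):
  S^{-1} · (x̄ - mu_0) = (-0.6422, 0.9328),
  (x̄ - mu_0)^T · [...] = (-0.75)·(-0.6422) + (1.75)·(0.9328) = 2.1141.

Step 5 — scale by n: T² = 4 · 2.1141 = 8.4562.

T² ≈ 8.4562


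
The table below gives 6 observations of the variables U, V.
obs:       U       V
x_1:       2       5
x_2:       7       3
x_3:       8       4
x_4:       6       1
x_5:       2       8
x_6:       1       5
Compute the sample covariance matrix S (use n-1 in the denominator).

Step 1 — column means:
  mean(U) = (2 + 7 + 8 + 6 + 2 + 1) / 6 = 26/6 = 4.3333
  mean(V) = (5 + 3 + 4 + 1 + 8 + 5) / 6 = 26/6 = 4.3333

Step 2 — sample covariance S[i,j] = (1/(n-1)) · Σ_k (x_{k,i} - mean_i) · (x_{k,j} - mean_j), with n-1 = 5.
  S[U,U] = ((-2.3333)·(-2.3333) + (2.6667)·(2.6667) + (3.6667)·(3.6667) + (1.6667)·(1.6667) + (-2.3333)·(-2.3333) + (-3.3333)·(-3.3333)) / 5 = 45.3333/5 = 9.0667
  S[U,V] = ((-2.3333)·(0.6667) + (2.6667)·(-1.3333) + (3.6667)·(-0.3333) + (1.6667)·(-3.3333) + (-2.3333)·(3.6667) + (-3.3333)·(0.6667)) / 5 = -22.6667/5 = -4.5333
  S[V,V] = ((0.6667)·(0.6667) + (-1.3333)·(-1.3333) + (-0.3333)·(-0.3333) + (-3.3333)·(-3.3333) + (3.6667)·(3.6667) + (0.6667)·(0.6667)) / 5 = 27.3333/5 = 5.4667

S is symmetric (S[j,i] = S[i,j]). Assembling:

S = [[9.0667, -4.5333],
 [-4.5333, 5.4667]]


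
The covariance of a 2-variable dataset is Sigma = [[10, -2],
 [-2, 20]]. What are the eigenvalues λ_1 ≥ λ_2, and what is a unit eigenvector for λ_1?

Step 1 — characteristic polynomial of 2×2 Sigma:
  det(Sigma - λI) = λ² - trace · λ + det = 0.
  trace = 10 + 20 = 30, det = 10·20 - (-2)² = 196.
Step 2 — discriminant:
  Δ = trace² - 4·det = 900 - 784 = 116.
Step 3 — eigenvalues:
  λ = (trace ± √Δ)/2 = (30 ± 10.7703)/2,
  λ_1 = 20.3852,  λ_2 = 9.6148.

Step 4 — unit eigenvector for λ_1: solve (Sigma - λ_1 I)v = 0. First row:
  (10 - 20.3852)·v_x + (-2)·v_y = 0, i.e. (-10.3852)·v_x + (-2)·v_y = 0,
  so v ∝ (b, λ_1 - a) = (-2, 10.3852); multiply by -1 so the first entry is positive: u = (2, -10.3852).
  ||u|| = √((2)² + (-10.3852)²) = √(111.8516) ≈ 10.576,
  v_1 = u/||u|| ≈ (0.1891, -0.982) (||v_1|| = 1).

λ_1 = 20.3852,  λ_2 = 9.6148;  v_1 ≈ (0.1891, -0.982)


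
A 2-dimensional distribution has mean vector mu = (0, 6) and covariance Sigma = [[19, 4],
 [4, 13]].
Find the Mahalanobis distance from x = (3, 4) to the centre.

Step 1 — centre the observation: (x - mu) = (3, -2).

Step 2 — invert Sigma. det(Sigma) = 19·13 - (4)² = 231.
  Sigma^{-1} = (1/det) · [[d, -b], [-b, a]] = [[0.0563, -0.0173],
 [-0.0173, 0.0823]].

Step 3 — form the quadratic (x - mu)^T · Sigma^{-1} · (x - mu):
  Sigma^{-1} · (x - mu) = (0.2035, -0.2165).
  (x - mu)^T · [Sigma^{-1} · (x - mu)] = (3)·(0.2035) + (-2)·(-0.2165) = 1.0433.

Step 4 — take square root: d = √(1.0433) ≈ 1.0214.

d(x, mu) = √(1.0433) ≈ 1.0214


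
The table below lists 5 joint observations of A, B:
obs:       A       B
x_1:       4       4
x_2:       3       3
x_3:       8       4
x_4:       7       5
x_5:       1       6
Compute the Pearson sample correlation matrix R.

Step 1 — column means:
  mean(A) = (4 + 3 + 8 + 7 + 1) / 5 = 23/5 = 4.6
  mean(B) = (4 + 3 + 4 + 5 + 6) / 5 = 22/5 = 4.4

Step 2 — sample variances and covariances s[i,j] = (1/(n-1)) · Σ_k (x_{k,i} - mean_i) · (x_{k,j} - mean_j), with n-1 = 4:
  s[A,A] = ((-0.6)·(-0.6) + (-1.6)·(-1.6) + (3.4)·(3.4) + (2.4)·(2.4) + (-3.6)·(-3.6)) / 4 = 33.2/4 = 8.3
  s[A,B] = ((-0.6)·(-0.4) + (-1.6)·(-1.4) + (3.4)·(-0.4) + (2.4)·(0.6) + (-3.6)·(1.6)) / 4 = -3.2/4 = -0.8
  s[B,B] = ((-0.4)·(-0.4) + (-1.4)·(-1.4) + (-0.4)·(-0.4) + (0.6)·(0.6) + (1.6)·(1.6)) / 4 = 5.2/4 = 1.3
  Sample standard deviations s_i = √(s[i,i]):
  s(A) = √(8.3) = 2.881
  s(B) = √(1.3) = 1.1402

Step 3 — r_{ij} = s_{ij} / (s_i · s_j):
  r[A,A] = 1 (diagonal).
  r[A,B] = -0.8 / (2.881 · 1.1402) = -0.8 / 3.2848 = -0.2435
  r[B,B] = 1 (diagonal).

R is symmetric with unit diagonal. Assembling:

R = [[1, -0.2435],
 [-0.2435, 1]]


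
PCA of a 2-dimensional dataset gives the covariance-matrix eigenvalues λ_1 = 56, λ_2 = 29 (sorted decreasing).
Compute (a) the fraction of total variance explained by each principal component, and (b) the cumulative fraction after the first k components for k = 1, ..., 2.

Step 1 — total variance = trace(Sigma) = Σ λ_i = 56 + 29 = 85.

Step 2 — fraction explained by component i = λ_i / Σ λ:
  PC1: 56/85 = 0.6588
  PC2: 29/85 = 0.3412

Step 3 — cumulative fraction after k components = (λ_1 + ... + λ_k) / Σ λ:
  k = 1: 56/85 = 0.6588
  k = 2: (56 + 29)/85 = 85/85 = 1

Summary (fraction, with percent):

explained: PC1 0.6588 (65.88%), PC2 0.3412 (34.12%);  cumulative: 0.6588, 1


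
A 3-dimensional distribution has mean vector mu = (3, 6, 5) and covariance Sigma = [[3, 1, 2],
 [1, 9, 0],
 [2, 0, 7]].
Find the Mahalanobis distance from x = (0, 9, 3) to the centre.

Step 1 — centre the observation: (x - mu) = (-3, 3, -2).

Step 2 — invert Sigma (cofactor / det for 3×3, or solve directly):
  Sigma^{-1} = [[0.4315, -0.0479, -0.1233],
 [-0.0479, 0.1164, 0.0137],
 [-0.1233, 0.0137, 0.1781]].

Step 3 — form the quadratic (x - mu)^T · Sigma^{-1} · (x - mu):
  Sigma^{-1} · (x - mu) = (-1.1918, 0.4658, 0.0548).
  (x - mu)^T · [Sigma^{-1} · (x - mu)] = (-3)·(-1.1918) + (3)·(0.4658) + (-2)·(0.0548) = 4.863.

Step 4 — take square root: d = √(4.863) ≈ 2.2052.

d(x, mu) = √(4.863) ≈ 2.2052


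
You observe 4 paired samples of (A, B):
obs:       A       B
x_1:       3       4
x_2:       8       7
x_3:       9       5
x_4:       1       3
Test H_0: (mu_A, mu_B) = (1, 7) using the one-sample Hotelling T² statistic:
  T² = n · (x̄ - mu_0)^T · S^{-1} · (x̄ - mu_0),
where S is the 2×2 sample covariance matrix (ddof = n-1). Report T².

Step 1 — sample mean vector:
  mean(A) = (3 + 8 + 9 + 1) / 4 = 21/4 = 5.25
  mean(B) = (4 + 7 + 5 + 3) / 4 = 19/4 = 4.75
  x̄ = (5.25, 4.75),  deviation x̄ - mu_0 = (5.25, 4.75) - (1, 7) = (4.25, -2.25).

Step 2 — sample covariance matrix, S[i,j] = (1/(n-1)) · Σ_k (x_{k,i} - mean_i) · (x_{k,j} - mean_j), divisor n-1 = 3:
  S[A,A] = ((-2.25)·(-2.25) + (2.75)·(2.75) + (3.75)·(3.75) + (-4.25)·(-4.25)) / 3 = 44.75/3 = 14.9167
  S[A,B] = ((-2.25)·(-0.75) + (2.75)·(2.25) + (3.75)·(0.25) + (-4.25)·(-1.75)) / 3 = 16.25/3 = 5.4167
  S[B,B] = ((-0.75)·(-0.75) + (2.25)·(2.25) + (0.25)·(0.25) + (-1.75)·(-1.75)) / 3 = 8.75/3 = 2.9167
  S = [[14.9167, 5.4167],
 [5.4167, 2.9167]].

Step 3 — invert S. det(S) = 14.9167·2.9167 - (5.4167)² = 14.1667.
  S^{-1} = (1/det) · [[d, -b], [-b, a]] = [[0.2059, -0.3824],
 [-0.3824, 1.0529]].

Step 4 — quadratic form (x̄ - mu_0)^T · S^{-1} · (x̄ - mu_0):
  S^{-1} · (x̄ - mu_0) = (1.7353, -3.9941),
  (x̄ - mu_0)^T · [...] = (4.25)·(1.7353) + (-2.25)·(-3.9941) = 16.3618.

Step 5 — scale by n: T² = 4 · 16.3618 = 65.4471.

T² ≈ 65.4471


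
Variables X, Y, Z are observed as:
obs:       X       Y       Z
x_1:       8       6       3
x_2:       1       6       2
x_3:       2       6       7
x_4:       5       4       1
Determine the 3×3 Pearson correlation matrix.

Step 1 — column means:
  mean(X) = (8 + 1 + 2 + 5) / 4 = 16/4 = 4
  mean(Y) = (6 + 6 + 6 + 4) / 4 = 22/4 = 5.5
  mean(Z) = (3 + 2 + 7 + 1) / 4 = 13/4 = 3.25

Step 2 — sample variances and covariances s[i,j] = (1/(n-1)) · Σ_k (x_{k,i} - mean_i) · (x_{k,j} - mean_j), with n-1 = 3:
  s[X,X] = ((4)·(4) + (-3)·(-3) + (-2)·(-2) + (1)·(1)) / 3 = 30/3 = 10
  s[X,Y] = ((4)·(0.5) + (-3)·(0.5) + (-2)·(0.5) + (1)·(-1.5)) / 3 = -2/3 = -0.6667
  s[X,Z] = ((4)·(-0.25) + (-3)·(-1.25) + (-2)·(3.75) + (1)·(-2.25)) / 3 = -7/3 = -2.3333
  s[Y,Y] = ((0.5)·(0.5) + (0.5)·(0.5) + (0.5)·(0.5) + (-1.5)·(-1.5)) / 3 = 3/3 = 1
  s[Y,Z] = ((0.5)·(-0.25) + (0.5)·(-1.25) + (0.5)·(3.75) + (-1.5)·(-2.25)) / 3 = 4.5/3 = 1.5
  s[Z,Z] = ((-0.25)·(-0.25) + (-1.25)·(-1.25) + (3.75)·(3.75) + (-2.25)·(-2.25)) / 3 = 20.75/3 = 6.9167
  Sample standard deviations s_i = √(s[i,i]):
  s(X) = √(10) = 3.1623
  s(Y) = √(1) = 1
  s(Z) = √(6.9167) = 2.63

Step 3 — r_{ij} = s_{ij} / (s_i · s_j):
  r[X,X] = 1 (diagonal).
  r[X,Y] = -0.6667 / (3.1623 · 1) = -0.6667 / 3.1623 = -0.2108
  r[X,Z] = -2.3333 / (3.1623 · 2.63) = -2.3333 / 8.3166 = -0.2806
  r[Y,Y] = 1 (diagonal).
  r[Y,Z] = 1.5 / (1 · 2.63) = 1.5 / 2.63 = 0.5704
  r[Z,Z] = 1 (diagonal).

R is symmetric with unit diagonal. Assembling:

R = [[1, -0.2108, -0.2806],
 [-0.2108, 1, 0.5704],
 [-0.2806, 0.5704, 1]]


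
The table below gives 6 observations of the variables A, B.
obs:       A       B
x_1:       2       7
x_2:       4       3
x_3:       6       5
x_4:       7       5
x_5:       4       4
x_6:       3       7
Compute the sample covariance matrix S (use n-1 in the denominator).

Step 1 — column means:
  mean(A) = (2 + 4 + 6 + 7 + 4 + 3) / 6 = 26/6 = 4.3333
  mean(B) = (7 + 3 + 5 + 5 + 4 + 7) / 6 = 31/6 = 5.1667

Step 2 — sample covariance S[i,j] = (1/(n-1)) · Σ_k (x_{k,i} - mean_i) · (x_{k,j} - mean_j), with n-1 = 5.
  S[A,A] = ((-2.3333)·(-2.3333) + (-0.3333)·(-0.3333) + (1.6667)·(1.6667) + (2.6667)·(2.6667) + (-0.3333)·(-0.3333) + (-1.3333)·(-1.3333)) / 5 = 17.3333/5 = 3.4667
  S[A,B] = ((-2.3333)·(1.8333) + (-0.3333)·(-2.1667) + (1.6667)·(-0.1667) + (2.6667)·(-0.1667) + (-0.3333)·(-1.1667) + (-1.3333)·(1.8333)) / 5 = -6.3333/5 = -1.2667
  S[B,B] = ((1.8333)·(1.8333) + (-2.1667)·(-2.1667) + (-0.1667)·(-0.1667) + (-0.1667)·(-0.1667) + (-1.1667)·(-1.1667) + (1.8333)·(1.8333)) / 5 = 12.8333/5 = 2.5667

S is symmetric (S[j,i] = S[i,j]). Assembling:

S = [[3.4667, -1.2667],
 [-1.2667, 2.5667]]


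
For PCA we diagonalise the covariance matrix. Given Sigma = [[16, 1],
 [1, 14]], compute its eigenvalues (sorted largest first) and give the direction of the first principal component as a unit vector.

Step 1 — characteristic polynomial of 2×2 Sigma:
  det(Sigma - λI) = λ² - trace · λ + det = 0.
  trace = 16 + 14 = 30, det = 16·14 - (1)² = 223.
Step 2 — discriminant:
  Δ = trace² - 4·det = 900 - 892 = 8.
Step 3 — eigenvalues:
  λ = (trace ± √Δ)/2 = (30 ± 2.8284)/2,
  λ_1 = 16.4142,  λ_2 = 13.5858.

Step 4 — unit eigenvector for λ_1: solve (Sigma - λ_1 I)v = 0. First row:
  (16 - 16.4142)·v_x + (1)·v_y = 0, i.e. (-0.4142)·v_x + (1)·v_y = 0,
  so v ∝ (b, λ_1 - a) = (1, 0.4142) = u.
  ||u|| = √((1)² + (0.4142)²) = √(1.1716) ≈ 1.0824,
  v_1 = u/||u|| ≈ (0.9239, 0.3827) (||v_1|| = 1).

λ_1 = 16.4142,  λ_2 = 13.5858;  v_1 ≈ (0.9239, 0.3827)


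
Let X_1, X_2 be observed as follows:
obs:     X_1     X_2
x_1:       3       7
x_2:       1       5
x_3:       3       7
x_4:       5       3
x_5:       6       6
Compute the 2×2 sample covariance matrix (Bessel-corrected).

Step 1 — column means:
  mean(X_1) = (3 + 1 + 3 + 5 + 6) / 5 = 18/5 = 3.6
  mean(X_2) = (7 + 5 + 7 + 3 + 6) / 5 = 28/5 = 5.6

Step 2 — sample covariance S[i,j] = (1/(n-1)) · Σ_k (x_{k,i} - mean_i) · (x_{k,j} - mean_j), with n-1 = 4.
  S[X_1,X_1] = ((-0.6)·(-0.6) + (-2.6)·(-2.6) + (-0.6)·(-0.6) + (1.4)·(1.4) + (2.4)·(2.4)) / 4 = 15.2/4 = 3.8
  S[X_1,X_2] = ((-0.6)·(1.4) + (-2.6)·(-0.6) + (-0.6)·(1.4) + (1.4)·(-2.6) + (2.4)·(0.4)) / 4 = -2.8/4 = -0.7
  S[X_2,X_2] = ((1.4)·(1.4) + (-0.6)·(-0.6) + (1.4)·(1.4) + (-2.6)·(-2.6) + (0.4)·(0.4)) / 4 = 11.2/4 = 2.8

S is symmetric (S[j,i] = S[i,j]). Assembling:

S = [[3.8, -0.7],
 [-0.7, 2.8]]


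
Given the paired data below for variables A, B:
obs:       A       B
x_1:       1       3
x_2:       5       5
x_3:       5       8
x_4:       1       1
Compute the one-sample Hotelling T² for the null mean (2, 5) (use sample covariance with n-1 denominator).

Step 1 — sample mean vector:
  mean(A) = (1 + 5 + 5 + 1) / 4 = 12/4 = 3
  mean(B) = (3 + 5 + 8 + 1) / 4 = 17/4 = 4.25
  x̄ = (3, 4.25),  deviation x̄ - mu_0 = (3, 4.25) - (2, 5) = (1, -0.75).

Step 2 — sample covariance matrix, S[i,j] = (1/(n-1)) · Σ_k (x_{k,i} - mean_i) · (x_{k,j} - mean_j), divisor n-1 = 3:
  S[A,A] = ((-2)·(-2) + (2)·(2) + (2)·(2) + (-2)·(-2)) / 3 = 16/3 = 5.3333
  S[A,B] = ((-2)·(-1.25) + (2)·(0.75) + (2)·(3.75) + (-2)·(-3.25)) / 3 = 18/3 = 6
  S[B,B] = ((-1.25)·(-1.25) + (0.75)·(0.75) + (3.75)·(3.75) + (-3.25)·(-3.25)) / 3 = 26.75/3 = 8.9167
  S = [[5.3333, 6],
 [6, 8.9167]].

Step 3 — invert S. det(S) = 5.3333·8.9167 - (6)² = 11.5556.
  S^{-1} = (1/det) · [[d, -b], [-b, a]] = [[0.7716, -0.5192],
 [-0.5192, 0.4615]].

Step 4 — quadratic form (x̄ - mu_0)^T · S^{-1} · (x̄ - mu_0):
  S^{-1} · (x̄ - mu_0) = (1.1611, -0.8654),
  (x̄ - mu_0)^T · [...] = (1)·(1.1611) + (-0.75)·(-0.8654) = 1.8101.

Step 5 — scale by n: T² = 4 · 1.8101 = 7.2404.

T² ≈ 7.2404


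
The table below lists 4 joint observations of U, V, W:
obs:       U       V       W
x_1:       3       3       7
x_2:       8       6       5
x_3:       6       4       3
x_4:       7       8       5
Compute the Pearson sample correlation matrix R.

Step 1 — column means:
  mean(U) = (3 + 8 + 6 + 7) / 4 = 24/4 = 6
  mean(V) = (3 + 6 + 4 + 8) / 4 = 21/4 = 5.25
  mean(W) = (7 + 5 + 3 + 5) / 4 = 20/4 = 5

Step 2 — sample variances and covariances s[i,j] = (1/(n-1)) · Σ_k (x_{k,i} - mean_i) · (x_{k,j} - mean_j), with n-1 = 3:
  s[U,U] = ((-3)·(-3) + (2)·(2) + (0)·(0) + (1)·(1)) / 3 = 14/3 = 4.6667
  s[U,V] = ((-3)·(-2.25) + (2)·(0.75) + (0)·(-1.25) + (1)·(2.75)) / 3 = 11/3 = 3.6667
  s[U,W] = ((-3)·(2) + (2)·(0) + (0)·(-2) + (1)·(0)) / 3 = -6/3 = -2
  s[V,V] = ((-2.25)·(-2.25) + (0.75)·(0.75) + (-1.25)·(-1.25) + (2.75)·(2.75)) / 3 = 14.75/3 = 4.9167
  s[V,W] = ((-2.25)·(2) + (0.75)·(0) + (-1.25)·(-2) + (2.75)·(0)) / 3 = -2/3 = -0.6667
  s[W,W] = ((2)·(2) + (0)·(0) + (-2)·(-2) + (0)·(0)) / 3 = 8/3 = 2.6667
  Sample standard deviations s_i = √(s[i,i]):
  s(U) = √(4.6667) = 2.1602
  s(V) = √(4.9167) = 2.2174
  s(W) = √(2.6667) = 1.633

Step 3 — r_{ij} = s_{ij} / (s_i · s_j):
  r[U,U] = 1 (diagonal).
  r[U,V] = 3.6667 / (2.1602 · 2.2174) = 3.6667 / 4.79 = 0.7655
  r[U,W] = -2 / (2.1602 · 1.633) = -2 / 3.5277 = -0.5669
  r[V,V] = 1 (diagonal).
  r[V,W] = -0.6667 / (2.2174 · 1.633) = -0.6667 / 3.6209 = -0.1841
  r[W,W] = 1 (diagonal).

R is symmetric with unit diagonal. Assembling:

R = [[1, 0.7655, -0.5669],
 [0.7655, 1, -0.1841],
 [-0.5669, -0.1841, 1]]


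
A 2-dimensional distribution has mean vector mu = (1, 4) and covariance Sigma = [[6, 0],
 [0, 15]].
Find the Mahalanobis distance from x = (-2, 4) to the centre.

Step 1 — centre the observation: (x - mu) = (-3, 0).

Step 2 — invert Sigma. det(Sigma) = 6·15 - (0)² = 90.
  Sigma^{-1} = (1/det) · [[d, -b], [-b, a]] = [[0.1667, 0],
 [0, 0.0667]].

Step 3 — form the quadratic (x - mu)^T · Sigma^{-1} · (x - mu):
  Sigma^{-1} · (x - mu) = (-0.5, 0).
  (x - mu)^T · [Sigma^{-1} · (x - mu)] = (-3)·(-0.5) + (0)·(0) = 1.5.

Step 4 — take square root: d = √(1.5) ≈ 1.2247.

d(x, mu) = √(1.5) ≈ 1.2247


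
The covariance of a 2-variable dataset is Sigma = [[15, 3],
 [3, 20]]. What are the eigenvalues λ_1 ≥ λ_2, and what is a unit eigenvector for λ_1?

Step 1 — characteristic polynomial of 2×2 Sigma:
  det(Sigma - λI) = λ² - trace · λ + det = 0.
  trace = 15 + 20 = 35, det = 15·20 - (3)² = 291.
Step 2 — discriminant:
  Δ = trace² - 4·det = 1225 - 1164 = 61.
Step 3 — eigenvalues:
  λ = (trace ± √Δ)/2 = (35 ± 7.8102)/2,
  λ_1 = 21.4051,  λ_2 = 13.5949.

Step 4 — unit eigenvector for λ_1: solve (Sigma - λ_1 I)v = 0. First row:
  (15 - 21.4051)·v_x + (3)·v_y = 0, i.e. (-6.4051)·v_x + (3)·v_y = 0,
  so v ∝ (b, λ_1 - a) = (3, 6.4051) = u.
  ||u|| = √((3)² + (6.4051)²) = √(50.0256) ≈ 7.0729,
  v_1 = u/||u|| ≈ (0.4242, 0.9056) (||v_1|| = 1).

λ_1 = 21.4051,  λ_2 = 13.5949;  v_1 ≈ (0.4242, 0.9056)


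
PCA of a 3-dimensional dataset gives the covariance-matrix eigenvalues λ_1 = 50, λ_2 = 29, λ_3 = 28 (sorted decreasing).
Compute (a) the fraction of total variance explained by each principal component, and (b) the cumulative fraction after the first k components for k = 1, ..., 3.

Step 1 — total variance = trace(Sigma) = Σ λ_i = 50 + 29 + 28 = 107.

Step 2 — fraction explained by component i = λ_i / Σ λ:
  PC1: 50/107 = 0.4673
  PC2: 29/107 = 0.271
  PC3: 28/107 = 0.2617

Step 3 — cumulative fraction after k components = (λ_1 + ... + λ_k) / Σ λ:
  k = 1: 50/107 = 0.4673
  k = 2: (50 + 29)/107 = 79/107 = 0.7383
  k = 3: (50 + 29 + 28)/107 = 107/107 = 1

Summary (fraction, with percent):

explained: PC1 0.4673 (46.73%), PC2 0.271 (27.1%), PC3 0.2617 (26.17%);  cumulative: 0.4673, 0.7383, 1


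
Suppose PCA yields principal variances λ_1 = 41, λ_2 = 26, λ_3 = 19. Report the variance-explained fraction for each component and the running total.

Step 1 — total variance = trace(Sigma) = Σ λ_i = 41 + 26 + 19 = 86.

Step 2 — fraction explained by component i = λ_i / Σ λ:
  PC1: 41/86 = 0.4767
  PC2: 26/86 = 0.3023
  PC3: 19/86 = 0.2209

Step 3 — cumulative fraction after k components = (λ_1 + ... + λ_k) / Σ λ:
  k = 1: 41/86 = 0.4767
  k = 2: (41 + 26)/86 = 67/86 = 0.7791
  k = 3: (41 + 26 + 19)/86 = 86/86 = 1

Summary (fraction, with percent):

explained: PC1 0.4767 (47.67%), PC2 0.3023 (30.23%), PC3 0.2209 (22.09%);  cumulative: 0.4767, 0.7791, 1


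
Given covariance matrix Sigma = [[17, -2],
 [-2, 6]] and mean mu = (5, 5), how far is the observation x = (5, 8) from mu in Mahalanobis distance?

Step 1 — centre the observation: (x - mu) = (0, 3).

Step 2 — invert Sigma. det(Sigma) = 17·6 - (-2)² = 98.
  Sigma^{-1} = (1/det) · [[d, -b], [-b, a]] = [[0.0612, 0.0204],
 [0.0204, 0.1735]].

Step 3 — form the quadratic (x - mu)^T · Sigma^{-1} · (x - mu):
  Sigma^{-1} · (x - mu) = (0.0612, 0.5204).
  (x - mu)^T · [Sigma^{-1} · (x - mu)] = (0)·(0.0612) + (3)·(0.5204) = 1.5612.

Step 4 — take square root: d = √(1.5612) ≈ 1.2495.

d(x, mu) = √(1.5612) ≈ 1.2495


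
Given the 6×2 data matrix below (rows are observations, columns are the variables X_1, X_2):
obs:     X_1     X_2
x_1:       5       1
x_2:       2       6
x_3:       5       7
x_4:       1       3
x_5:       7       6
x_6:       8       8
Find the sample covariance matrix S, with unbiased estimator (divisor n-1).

Step 1 — column means:
  mean(X_1) = (5 + 2 + 5 + 1 + 7 + 8) / 6 = 28/6 = 4.6667
  mean(X_2) = (1 + 6 + 7 + 3 + 6 + 8) / 6 = 31/6 = 5.1667

Step 2 — sample covariance S[i,j] = (1/(n-1)) · Σ_k (x_{k,i} - mean_i) · (x_{k,j} - mean_j), with n-1 = 5.
  S[X_1,X_1] = ((0.3333)·(0.3333) + (-2.6667)·(-2.6667) + (0.3333)·(0.3333) + (-3.6667)·(-3.6667) + (2.3333)·(2.3333) + (3.3333)·(3.3333)) / 5 = 37.3333/5 = 7.4667
  S[X_1,X_2] = ((0.3333)·(-4.1667) + (-2.6667)·(0.8333) + (0.3333)·(1.8333) + (-3.6667)·(-2.1667) + (2.3333)·(0.8333) + (3.3333)·(2.8333)) / 5 = 16.3333/5 = 3.2667
  S[X_2,X_2] = ((-4.1667)·(-4.1667) + (0.8333)·(0.8333) + (1.8333)·(1.8333) + (-2.1667)·(-2.1667) + (0.8333)·(0.8333) + (2.8333)·(2.8333)) / 5 = 34.8333/5 = 6.9667

S is symmetric (S[j,i] = S[i,j]). Assembling:

S = [[7.4667, 3.2667],
 [3.2667, 6.9667]]


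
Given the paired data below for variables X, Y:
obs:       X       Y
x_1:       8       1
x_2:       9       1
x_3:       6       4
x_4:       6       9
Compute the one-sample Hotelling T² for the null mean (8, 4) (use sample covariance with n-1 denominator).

Step 1 — sample mean vector:
  mean(X) = (8 + 9 + 6 + 6) / 4 = 29/4 = 7.25
  mean(Y) = (1 + 1 + 4 + 9) / 4 = 15/4 = 3.75
  x̄ = (7.25, 3.75),  deviation x̄ - mu_0 = (7.25, 3.75) - (8, 4) = (-0.75, -0.25).

Step 2 — sample covariance matrix, S[i,j] = (1/(n-1)) · Σ_k (x_{k,i} - mean_i) · (x_{k,j} - mean_j), divisor n-1 = 3:
  S[X,X] = ((0.75)·(0.75) + (1.75)·(1.75) + (-1.25)·(-1.25) + (-1.25)·(-1.25)) / 3 = 6.75/3 = 2.25
  S[X,Y] = ((0.75)·(-2.75) + (1.75)·(-2.75) + (-1.25)·(0.25) + (-1.25)·(5.25)) / 3 = -13.75/3 = -4.5833
  S[Y,Y] = ((-2.75)·(-2.75) + (-2.75)·(-2.75) + (0.25)·(0.25) + (5.25)·(5.25)) / 3 = 42.75/3 = 14.25
  S = [[2.25, -4.5833],
 [-4.5833, 14.25]].

Step 3 — invert S. det(S) = 2.25·14.25 - (-4.5833)² = 11.0556.
  S^{-1} = (1/det) · [[d, -b], [-b, a]] = [[1.2889, 0.4146],
 [0.4146, 0.2035]].

Step 4 — quadratic form (x̄ - mu_0)^T · S^{-1} · (x̄ - mu_0):
  S^{-1} · (x̄ - mu_0) = (-1.0704, -0.3618),
  (x̄ - mu_0)^T · [...] = (-0.75)·(-1.0704) + (-0.25)·(-0.3618) = 0.8932.

Step 5 — scale by n: T² = 4 · 0.8932 = 3.5729.

T² ≈ 3.5729


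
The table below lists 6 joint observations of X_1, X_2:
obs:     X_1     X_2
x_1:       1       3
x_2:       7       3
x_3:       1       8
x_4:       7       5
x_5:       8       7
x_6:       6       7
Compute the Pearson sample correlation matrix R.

Step 1 — column means:
  mean(X_1) = (1 + 7 + 1 + 7 + 8 + 6) / 6 = 30/6 = 5
  mean(X_2) = (3 + 3 + 8 + 5 + 7 + 7) / 6 = 33/6 = 5.5

Step 2 — sample variances and covariances s[i,j] = (1/(n-1)) · Σ_k (x_{k,i} - mean_i) · (x_{k,j} - mean_j), with n-1 = 5:
  s[X_1,X_1] = ((-4)·(-4) + (2)·(2) + (-4)·(-4) + (2)·(2) + (3)·(3) + (1)·(1)) / 5 = 50/5 = 10
  s[X_1,X_2] = ((-4)·(-2.5) + (2)·(-2.5) + (-4)·(2.5) + (2)·(-0.5) + (3)·(1.5) + (1)·(1.5)) / 5 = 0/5 = 0
  s[X_2,X_2] = ((-2.5)·(-2.5) + (-2.5)·(-2.5) + (2.5)·(2.5) + (-0.5)·(-0.5) + (1.5)·(1.5) + (1.5)·(1.5)) / 5 = 23.5/5 = 4.7
  Sample standard deviations s_i = √(s[i,i]):
  s(X_1) = √(10) = 3.1623
  s(X_2) = √(4.7) = 2.1679

Step 3 — r_{ij} = s_{ij} / (s_i · s_j):
  r[X_1,X_1] = 1 (diagonal).
  r[X_1,X_2] = 0 / (3.1623 · 2.1679) = 0 / 6.8557 = 0
  r[X_2,X_2] = 1 (diagonal).

R is symmetric with unit diagonal. Assembling:

R = [[1, 0],
 [0, 1]]


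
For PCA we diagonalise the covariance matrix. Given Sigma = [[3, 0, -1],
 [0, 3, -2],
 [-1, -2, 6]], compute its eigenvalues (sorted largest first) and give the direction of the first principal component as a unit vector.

Step 1 — characteristic polynomial p(λ) = det(λI - Sigma) = λ³ - tr·λ² + c_1·λ - det, where tr = trace, c_1 = sum of the principal 2×2 minors, det = det(Sigma):
  tr = 3 + 3 + 6 = 12,
  c_1 = (3·3 - (0)²) + (3·6 - (-1)²) + (3·6 - (-2)²) = 9 + 17 + 14 = 40,
  det = 3·(3·6 - (-2)²) - (0)·((0)·6 - (-2)·(-1)) + (-1)·((0)·(-2) - 3·(-1)) = 3·(14) - (0)·(-2) + (-1)·(3) = 39.
  So p(λ) = λ³ - 12λ² + 40λ - 39.
Step 2 — look for an integer root (rational root theorem: any rational root is an integer divisor of 39). Testing λ = 3:
  p(3) = 27 - 108 + 120 - 39 = 0  ✓
  Dividing out (λ - 3): p(λ) = (λ - 3)(λ² - 9λ + 13).
Step 3 — remaining eigenvalues from the quadratic λ² - 9λ + 13 = 0:
  Δ = 9² - 4·13 = 81 - 52 = 29,  λ = (9 ± √29)/2 = (9 ± 5.3852)/2 ≈ 7.1926 or 1.8074.
  Sorted: λ_1 = 7.1926,  λ_2 = 3,  λ_3 = 1.8074  (check: sum = 12 = tr ✓).

Step 4 — unit eigenvector for λ_1 ≈ 7.1926: v spans the null space of (Sigma - λ_1 I), whose rows are
  r_1 = (-4.1926, 0, -1),  r_2 = (0, -4.1926, -2),  r_3 = (-1, -2, -1.1926).
  v is orthogonal to every row, so take v ∝ r_1 × r_2 = ((0)·(-2) - (-1)·(-4.1926), (-1)·(0) - (-4.1926)·(-2), (-4.1926)·(-4.1926) - (0)·(0)) ≈ (-4.1926, -8.3852, 17.5777).
  Rescale (multiply by -1 so the first nonzero entry is positive): u = (4.1926, 8.3852, -17.5777).
  ||u|| = √((4.1926)² + (8.3852)² + (-17.5777)²) = √(396.8659) ≈ 19.9215,  v_1 = u/||u|| ≈ (0.2105, 0.4209, -0.8824) (||v_1|| = 1).

λ_1 = 7.1926,  λ_2 = 3,  λ_3 = 1.8074;  v_1 ≈ (0.2105, 0.4209, -0.8824)


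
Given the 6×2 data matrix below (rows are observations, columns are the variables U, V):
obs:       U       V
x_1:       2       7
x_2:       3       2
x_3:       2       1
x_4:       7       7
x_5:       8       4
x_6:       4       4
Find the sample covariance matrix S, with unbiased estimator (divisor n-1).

Step 1 — column means:
  mean(U) = (2 + 3 + 2 + 7 + 8 + 4) / 6 = 26/6 = 4.3333
  mean(V) = (7 + 2 + 1 + 7 + 4 + 4) / 6 = 25/6 = 4.1667

Step 2 — sample covariance S[i,j] = (1/(n-1)) · Σ_k (x_{k,i} - mean_i) · (x_{k,j} - mean_j), with n-1 = 5.
  S[U,U] = ((-2.3333)·(-2.3333) + (-1.3333)·(-1.3333) + (-2.3333)·(-2.3333) + (2.6667)·(2.6667) + (3.6667)·(3.6667) + (-0.3333)·(-0.3333)) / 5 = 33.3333/5 = 6.6667
  S[U,V] = ((-2.3333)·(2.8333) + (-1.3333)·(-2.1667) + (-2.3333)·(-3.1667) + (2.6667)·(2.8333) + (3.6667)·(-0.1667) + (-0.3333)·(-0.1667)) / 5 = 10.6667/5 = 2.1333
  S[V,V] = ((2.8333)·(2.8333) + (-2.1667)·(-2.1667) + (-3.1667)·(-3.1667) + (2.8333)·(2.8333) + (-0.1667)·(-0.1667) + (-0.1667)·(-0.1667)) / 5 = 30.8333/5 = 6.1667

S is symmetric (S[j,i] = S[i,j]). Assembling:

S = [[6.6667, 2.1333],
 [2.1333, 6.1667]]


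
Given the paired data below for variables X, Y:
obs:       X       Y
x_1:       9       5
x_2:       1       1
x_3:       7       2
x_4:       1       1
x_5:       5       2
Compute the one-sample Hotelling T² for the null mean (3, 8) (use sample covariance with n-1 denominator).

Step 1 — sample mean vector:
  mean(X) = (9 + 1 + 7 + 1 + 5) / 5 = 23/5 = 4.6
  mean(Y) = (5 + 1 + 2 + 1 + 2) / 5 = 11/5 = 2.2
  x̄ = (4.6, 2.2),  deviation x̄ - mu_0 = (4.6, 2.2) - (3, 8) = (1.6, -5.8).

Step 2 — sample covariance matrix, S[i,j] = (1/(n-1)) · Σ_k (x_{k,i} - mean_i) · (x_{k,j} - mean_j), divisor n-1 = 4:
  S[X,X] = ((4.4)·(4.4) + (-3.6)·(-3.6) + (2.4)·(2.4) + (-3.6)·(-3.6) + (0.4)·(0.4)) / 4 = 51.2/4 = 12.8
  S[X,Y] = ((4.4)·(2.8) + (-3.6)·(-1.2) + (2.4)·(-0.2) + (-3.6)·(-1.2) + (0.4)·(-0.2)) / 4 = 20.4/4 = 5.1
  S[Y,Y] = ((2.8)·(2.8) + (-1.2)·(-1.2) + (-0.2)·(-0.2) + (-1.2)·(-1.2) + (-0.2)·(-0.2)) / 4 = 10.8/4 = 2.7
  S = [[12.8, 5.1],
 [5.1, 2.7]].

Step 3 — invert S. det(S) = 12.8·2.7 - (5.1)² = 8.55.
  S^{-1} = (1/det) · [[d, -b], [-b, a]] = [[0.3158, -0.5965],
 [-0.5965, 1.4971]].

Step 4 — quadratic form (x̄ - mu_0)^T · S^{-1} · (x̄ - mu_0):
  S^{-1} · (x̄ - mu_0) = (3.9649, -9.6374),
  (x̄ - mu_0)^T · [...] = (1.6)·(3.9649) + (-5.8)·(-9.6374) = 62.2409.

Step 5 — scale by n: T² = 5 · 62.2409 = 311.2047.

T² ≈ 311.2047
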